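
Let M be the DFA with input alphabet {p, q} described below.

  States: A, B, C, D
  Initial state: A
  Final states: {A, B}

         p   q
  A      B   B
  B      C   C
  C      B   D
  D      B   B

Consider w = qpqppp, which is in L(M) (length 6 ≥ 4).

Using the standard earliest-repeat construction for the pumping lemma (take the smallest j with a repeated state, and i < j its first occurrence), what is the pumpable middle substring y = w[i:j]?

Run of M on w = q p q p p p:
  step 0: A  (start)
  step 1: B  (read q: A→B)
  step 2: C  (read p: B→C)
  step 3: D  (read q: C→D)
  step 4: B  (read p: D→B)   ← first repeat (B seen earlier)
  step 5: C  (read p: B→C)
  step 6: B  (read p: C→B)

So i = 1, j = 4, giving x = w[0:1] = q, y = w[1:4] = pqp, z = w[4:6] = pp.
Check: |xy| = 4 ≤ 4 and |y| = 3 ≥ 1. Reading y takes M from B back to B, so every xyⁱz is accepted.

pqp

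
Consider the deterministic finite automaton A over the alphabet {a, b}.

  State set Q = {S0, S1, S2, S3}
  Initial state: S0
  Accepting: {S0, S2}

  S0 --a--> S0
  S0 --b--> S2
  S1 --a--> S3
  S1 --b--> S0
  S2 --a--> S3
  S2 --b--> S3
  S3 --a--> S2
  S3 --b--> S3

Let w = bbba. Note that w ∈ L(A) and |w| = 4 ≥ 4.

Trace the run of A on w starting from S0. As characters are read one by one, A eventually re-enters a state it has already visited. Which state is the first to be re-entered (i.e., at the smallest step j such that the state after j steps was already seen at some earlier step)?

Run of A on w = b b b a:
  step 0: S0  (start)
  step 1: S2  (read b: S0→S2)
  step 2: S3  (read b: S2→S3)
  step 3: S3  (read b: S3→S3)   ← first repeat (S3 seen earlier)
  step 4: S2  (read a: S3→S2)

The earliest repeat is at step j = 3: A is in S3, which it already visited at step i = 2.

S3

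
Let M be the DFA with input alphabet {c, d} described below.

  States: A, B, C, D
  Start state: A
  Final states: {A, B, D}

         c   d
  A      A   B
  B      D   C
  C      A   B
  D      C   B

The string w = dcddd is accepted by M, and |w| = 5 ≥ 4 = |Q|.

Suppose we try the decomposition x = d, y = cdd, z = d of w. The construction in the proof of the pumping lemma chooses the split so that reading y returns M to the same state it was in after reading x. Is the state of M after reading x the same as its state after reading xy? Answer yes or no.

Run of M on the first 4 characters of w = d c d d:
  step 0: A  (start)
  step 1: B  (read d: A→B)
  step 2: D  (read c: B→D)
  step 3: B  (read d: D→B)
  step 4: C  (read d: B→C)

After x (step 1): B. After xy (step 4): C.
They differ (B ≠ C), so y is not a cycle from the state after x; this split is not the one the pumping-lemma construction produces, and pumping y need not keep the string in L(M).

no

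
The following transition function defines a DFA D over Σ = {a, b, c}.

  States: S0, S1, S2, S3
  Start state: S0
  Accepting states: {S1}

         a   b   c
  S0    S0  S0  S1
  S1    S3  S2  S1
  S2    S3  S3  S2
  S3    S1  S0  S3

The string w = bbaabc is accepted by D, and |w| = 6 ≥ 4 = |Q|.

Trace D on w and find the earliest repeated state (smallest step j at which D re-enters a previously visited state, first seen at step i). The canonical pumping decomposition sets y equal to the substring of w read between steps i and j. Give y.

Run of D on w = b b a a b c:
  step 0: S0  (start)
  step 1: S0  (read b: S0→S0)   ← first repeat (S0 seen earlier)
  step 2: S0  (read b: S0→S0)
  step 3: S0  (read a: S0→S0)
  step 4: S0  (read a: S0→S0)
  step 5: S0  (read b: S0→S0)
  step 6: S1  (read c: S0→S1)

So i = 0, j = 1, giving x = w[0:0] = ε, y = w[0:1] = b, z = w[1:6] = baabc.
Check: |xy| = 1 ≤ 4 and |y| = 1 ≥ 1. Reading y takes D from S0 back to S0, so every xyⁱz is accepted.

b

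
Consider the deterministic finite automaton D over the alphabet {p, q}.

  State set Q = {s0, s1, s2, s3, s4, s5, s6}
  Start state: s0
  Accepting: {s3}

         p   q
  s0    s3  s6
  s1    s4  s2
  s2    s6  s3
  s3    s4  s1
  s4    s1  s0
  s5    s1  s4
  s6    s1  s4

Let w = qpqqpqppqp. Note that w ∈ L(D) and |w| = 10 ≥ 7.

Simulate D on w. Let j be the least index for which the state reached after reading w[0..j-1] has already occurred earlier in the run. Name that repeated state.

Run of D on w = q p q q p q p p q p:
  step 0: s0  (start)
  step 1: s6  (read q: s0→s6)
  step 2: s1  (read p: s6→s1)
  step 3: s2  (read q: s1→s2)
  step 4: s3  (read q: s2→s3)
  step 5: s4  (read p: s3→s4)
  step 6: s0  (read q: s4→s0)   ← first repeat (s0 seen earlier)
  step 7: s3  (read p: s0→s3)
  step 8: s4  (read p: s3→s4)
  step 9: s0  (read q: s4→s0)
  step 10: s3  (read p: s0→s3)

The earliest repeat is at step j = 6: D is in s0, which it already visited at step i = 0.
Pumping length from the standard proof: p = 7 (the number of states). The repeated state found above gives |xy| = j ≤ 7 and |y| = j − i ≥ 1.

s0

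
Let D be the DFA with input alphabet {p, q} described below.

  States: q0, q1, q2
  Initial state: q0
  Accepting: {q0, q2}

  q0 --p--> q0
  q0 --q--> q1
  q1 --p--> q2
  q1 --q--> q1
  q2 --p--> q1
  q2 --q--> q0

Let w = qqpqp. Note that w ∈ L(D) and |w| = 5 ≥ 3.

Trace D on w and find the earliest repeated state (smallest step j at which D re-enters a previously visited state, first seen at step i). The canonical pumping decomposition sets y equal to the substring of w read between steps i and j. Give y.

State sequence: q0 -q-> q1 -q-> q1 -p-> q2 -q-> q0 -p-> q0
First repeat at step 2: q1 was already visited.

So i = 1, j = 2, giving x = w[0:1] = q, y = w[1:2] = q, z = w[2:5] = pqp.
Check: |xy| = 2 ≤ 3 and |y| = 1 ≥ 1. Reading y takes D from q1 back to q1, so every xyⁱz is accepted.
With |Q| = 3, pigeonhole forces a state repeat no later than step 3; the substring read between the first and second visits to that state can be pumped.

q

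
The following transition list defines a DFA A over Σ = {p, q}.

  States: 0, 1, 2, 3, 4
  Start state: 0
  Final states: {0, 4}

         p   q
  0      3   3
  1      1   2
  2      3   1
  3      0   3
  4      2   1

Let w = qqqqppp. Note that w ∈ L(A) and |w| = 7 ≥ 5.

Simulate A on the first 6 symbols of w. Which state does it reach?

3

State sequence: 0 -q-> 3 -q-> 3 -q-> 3 -q-> 3 -p-> 0 -p-> 3

After reading 6 characters, A is in state 3.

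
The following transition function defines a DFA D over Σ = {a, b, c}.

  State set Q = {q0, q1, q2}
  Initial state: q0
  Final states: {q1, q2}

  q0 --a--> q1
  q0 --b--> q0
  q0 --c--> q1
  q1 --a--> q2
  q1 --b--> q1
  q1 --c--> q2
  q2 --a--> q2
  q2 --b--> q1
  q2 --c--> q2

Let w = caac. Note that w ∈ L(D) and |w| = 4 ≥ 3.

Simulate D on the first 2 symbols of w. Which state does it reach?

Run of D on the first 2 characters of w = c a:
  step 0: q0  (start)
  step 1: q1  (read c: q0→q1)
  step 2: q2  (read a: q1→q2)

After reading 2 characters, D is in state q2.
(This kind of state-tracing is the core of the pumping-lemma construction: with 3 states, pigeonhole forces a repeat within the first 3 steps.)

q2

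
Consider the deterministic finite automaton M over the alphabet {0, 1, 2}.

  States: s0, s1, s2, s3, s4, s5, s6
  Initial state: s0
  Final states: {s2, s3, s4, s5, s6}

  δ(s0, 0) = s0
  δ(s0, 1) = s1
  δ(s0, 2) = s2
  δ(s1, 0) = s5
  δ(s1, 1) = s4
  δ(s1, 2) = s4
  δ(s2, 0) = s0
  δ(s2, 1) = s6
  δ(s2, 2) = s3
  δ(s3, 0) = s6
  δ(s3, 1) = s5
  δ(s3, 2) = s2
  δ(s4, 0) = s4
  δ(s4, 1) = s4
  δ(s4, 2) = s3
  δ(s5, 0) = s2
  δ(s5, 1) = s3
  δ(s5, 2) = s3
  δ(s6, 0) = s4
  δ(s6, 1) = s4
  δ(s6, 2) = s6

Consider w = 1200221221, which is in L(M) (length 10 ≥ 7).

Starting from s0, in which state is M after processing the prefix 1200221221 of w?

Run of M on the first 10 characters of w = 1 2 0 0 2 2 1 2 2 1:
  step 0: s0  (start)
  step 1: s1  (read 1: s0→s1)
  step 2: s4  (read 2: s1→s4)
  step 3: s4  (read 0: s4→s4)
  step 4: s4  (read 0: s4→s4)
  step 5: s3  (read 2: s4→s3)
  step 6: s2  (read 2: s3→s2)
  step 7: s6  (read 1: s2→s6)
  step 8: s6  (read 2: s6→s6)
  step 9: s6  (read 2: s6→s6)
  step 10: s4  (read 1: s6→s4)

After reading 10 characters, M is in state s4.

s4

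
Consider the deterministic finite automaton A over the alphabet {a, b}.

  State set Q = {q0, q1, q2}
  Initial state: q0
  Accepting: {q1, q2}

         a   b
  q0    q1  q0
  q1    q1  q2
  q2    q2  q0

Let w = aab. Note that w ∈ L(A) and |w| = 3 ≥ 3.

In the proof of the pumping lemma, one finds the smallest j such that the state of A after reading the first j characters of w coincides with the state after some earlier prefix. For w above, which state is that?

q1

State sequence: q0 -a-> q1 -a-> q1 -b-> q2
First repeat at step 2: q1 was already visited.

The earliest repeat is at step j = 2: A is in q1, which it already visited at step i = 1.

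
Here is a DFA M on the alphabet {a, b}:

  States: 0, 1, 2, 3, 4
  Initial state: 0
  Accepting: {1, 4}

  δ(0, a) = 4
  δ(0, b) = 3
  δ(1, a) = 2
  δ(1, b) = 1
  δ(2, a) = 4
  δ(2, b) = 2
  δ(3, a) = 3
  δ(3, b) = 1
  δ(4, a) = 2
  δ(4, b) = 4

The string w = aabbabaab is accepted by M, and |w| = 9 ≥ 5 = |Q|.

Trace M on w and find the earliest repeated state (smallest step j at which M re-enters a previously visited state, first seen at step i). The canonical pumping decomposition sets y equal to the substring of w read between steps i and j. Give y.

b

State sequence: 0 -a-> 4 -a-> 2 -b-> 2 -b-> 2 -a-> 4 -b-> 4 -a-> 2 -a-> 4 -b-> 4
First repeat at step 3: 2 was already visited.

So i = 2, j = 3, giving x = w[0:2] = aa, y = w[2:3] = b, z = w[3:9] = babaab.
Check: |xy| = 3 ≤ 5 and |y| = 1 ≥ 1. Reading y takes M from 2 back to 2, so every xyⁱz is accepted.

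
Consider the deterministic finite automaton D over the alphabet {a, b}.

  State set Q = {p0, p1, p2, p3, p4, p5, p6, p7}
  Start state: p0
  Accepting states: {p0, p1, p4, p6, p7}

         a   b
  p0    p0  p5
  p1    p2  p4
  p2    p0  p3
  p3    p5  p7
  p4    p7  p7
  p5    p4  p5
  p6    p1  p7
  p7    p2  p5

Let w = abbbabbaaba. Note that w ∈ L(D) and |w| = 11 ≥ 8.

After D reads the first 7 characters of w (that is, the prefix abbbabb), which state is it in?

State sequence: p0 -a-> p0 -b-> p5 -b-> p5 -b-> p5 -a-> p4 -b-> p7 -b-> p5

After reading 7 characters, D is in state p5.
(This kind of state-tracing is the core of the pumping-lemma construction: with 8 states, pigeonhole forces a repeat within the first 8 steps.)

p5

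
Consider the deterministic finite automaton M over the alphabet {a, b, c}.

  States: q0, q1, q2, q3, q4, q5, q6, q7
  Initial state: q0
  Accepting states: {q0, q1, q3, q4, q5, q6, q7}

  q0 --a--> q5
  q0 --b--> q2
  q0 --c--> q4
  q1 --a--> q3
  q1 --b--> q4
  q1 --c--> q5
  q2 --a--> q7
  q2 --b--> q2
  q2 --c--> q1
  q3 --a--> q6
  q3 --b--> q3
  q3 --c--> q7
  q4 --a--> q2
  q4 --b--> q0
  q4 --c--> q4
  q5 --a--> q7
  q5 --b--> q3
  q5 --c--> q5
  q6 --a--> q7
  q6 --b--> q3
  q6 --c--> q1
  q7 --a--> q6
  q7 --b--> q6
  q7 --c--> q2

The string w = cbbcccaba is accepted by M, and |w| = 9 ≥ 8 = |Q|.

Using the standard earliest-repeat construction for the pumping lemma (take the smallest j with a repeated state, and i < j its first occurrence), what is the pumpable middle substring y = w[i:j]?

Run of M on w = c b b c c c a b a:
  step 0: q0  (start)
  step 1: q4  (read c: q0→q4)
  step 2: q0  (read b: q4→q0)   ← first repeat (q0 seen earlier)
  step 3: q2  (read b: q0→q2)
  step 4: q1  (read c: q2→q1)
  step 5: q5  (read c: q1→q5)
  step 6: q5  (read c: q5→q5)
  step 7: q7  (read a: q5→q7)
  step 8: q6  (read b: q7→q6)
  step 9: q7  (read a: q6→q7)

So i = 0, j = 2, giving x = w[0:0] = ε, y = w[0:2] = cb, z = w[2:9] = bcccaba.
Check: |xy| = 2 ≤ 8 and |y| = 2 ≥ 1. Reading y takes M from q0 back to q0, so every xyⁱz is accepted.
Pumping length from the standard proof: p = 8 (the number of states). The repeated state found above gives |xy| = j ≤ 8 and |y| = j − i ≥ 1.

cb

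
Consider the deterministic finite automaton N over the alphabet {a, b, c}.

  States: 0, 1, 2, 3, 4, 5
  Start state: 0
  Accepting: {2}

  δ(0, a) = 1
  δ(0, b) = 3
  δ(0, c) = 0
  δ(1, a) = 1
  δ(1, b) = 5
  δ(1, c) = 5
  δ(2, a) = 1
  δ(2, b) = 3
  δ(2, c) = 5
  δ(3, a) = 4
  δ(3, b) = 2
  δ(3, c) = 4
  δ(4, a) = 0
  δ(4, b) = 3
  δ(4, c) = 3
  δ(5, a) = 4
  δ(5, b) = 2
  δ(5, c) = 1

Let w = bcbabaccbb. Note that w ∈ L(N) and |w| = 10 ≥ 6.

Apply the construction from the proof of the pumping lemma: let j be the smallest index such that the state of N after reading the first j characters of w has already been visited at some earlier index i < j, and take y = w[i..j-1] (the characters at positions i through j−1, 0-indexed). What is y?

Run of N on w = b c b a b a c c b b:
  step 0: 0  (start)
  step 1: 3  (read b: 0→3)
  step 2: 4  (read c: 3→4)
  step 3: 3  (read b: 4→3)   ← first repeat (3 seen earlier)
  step 4: 4  (read a: 3→4)
  step 5: 3  (read b: 4→3)
  step 6: 4  (read a: 3→4)
  step 7: 3  (read c: 4→3)
  step 8: 4  (read c: 3→4)
  step 9: 3  (read b: 4→3)
  step 10: 2  (read b: 3→2)

So i = 1, j = 3, giving x = w[0:1] = b, y = w[1:3] = cb, z = w[3:10] = abaccbb.
Check: |xy| = 3 ≤ 6 and |y| = 2 ≥ 1. Reading y takes N from 3 back to 3, so every xyⁱz is accepted.

cb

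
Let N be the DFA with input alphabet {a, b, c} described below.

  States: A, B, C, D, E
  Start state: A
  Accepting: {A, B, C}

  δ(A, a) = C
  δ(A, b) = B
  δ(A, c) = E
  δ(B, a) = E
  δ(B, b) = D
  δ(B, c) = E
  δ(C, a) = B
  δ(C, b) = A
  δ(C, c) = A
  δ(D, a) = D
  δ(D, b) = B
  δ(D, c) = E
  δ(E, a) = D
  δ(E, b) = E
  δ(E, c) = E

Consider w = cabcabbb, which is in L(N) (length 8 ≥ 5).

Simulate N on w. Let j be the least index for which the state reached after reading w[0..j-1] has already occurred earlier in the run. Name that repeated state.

State sequence: A -c-> E -a-> D -b-> B -c-> E -a-> D -b-> B -b-> D -b-> B
First repeat at step 4: E was already visited.

The earliest repeat is at step j = 4: N is in E, which it already visited at step i = 1.
The DFA has 5 states, so the proof of the pumping lemma guarantees a repeated state among the first 5+1 visited; the segment between the two visits is the pumpable y.

E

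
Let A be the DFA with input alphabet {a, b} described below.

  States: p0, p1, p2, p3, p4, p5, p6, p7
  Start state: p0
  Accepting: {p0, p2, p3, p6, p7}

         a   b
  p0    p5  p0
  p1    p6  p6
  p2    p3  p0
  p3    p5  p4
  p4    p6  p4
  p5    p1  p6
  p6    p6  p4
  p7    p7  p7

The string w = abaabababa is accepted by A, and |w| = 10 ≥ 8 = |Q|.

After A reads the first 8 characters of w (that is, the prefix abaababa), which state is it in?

Run of A on the first 8 characters of w = a b a a b a b a:
  step 0: p0  (start)
  step 1: p5  (read a: p0→p5)
  step 2: p6  (read b: p5→p6)
  step 3: p6  (read a: p6→p6)
  step 4: p6  (read a: p6→p6)
  step 5: p4  (read b: p6→p4)
  step 6: p6  (read a: p4→p6)
  step 7: p4  (read b: p6→p4)
  step 8: p6  (read a: p4→p6)

After reading 8 characters, A is in state p6.

p6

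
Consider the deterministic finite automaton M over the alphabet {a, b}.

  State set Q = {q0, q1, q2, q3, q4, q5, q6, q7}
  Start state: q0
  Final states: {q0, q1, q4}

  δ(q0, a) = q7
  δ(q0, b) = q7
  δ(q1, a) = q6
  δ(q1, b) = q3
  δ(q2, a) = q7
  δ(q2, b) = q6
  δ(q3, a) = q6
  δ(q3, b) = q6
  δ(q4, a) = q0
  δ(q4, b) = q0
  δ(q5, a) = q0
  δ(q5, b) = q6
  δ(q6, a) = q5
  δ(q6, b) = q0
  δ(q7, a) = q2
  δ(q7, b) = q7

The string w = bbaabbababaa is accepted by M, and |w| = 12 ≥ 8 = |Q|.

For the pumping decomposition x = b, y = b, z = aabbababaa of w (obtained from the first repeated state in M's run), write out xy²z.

xy^2z = b·b·b·aabbababaa = bbbaabbababaa.
Reading y = b takes M from q7 back to q7, so after x·y·y the machine is still in q7, and z then leads to the accepting state q0. Hence bbbaabbababaa ∈ L(M).

bbbaabbababaa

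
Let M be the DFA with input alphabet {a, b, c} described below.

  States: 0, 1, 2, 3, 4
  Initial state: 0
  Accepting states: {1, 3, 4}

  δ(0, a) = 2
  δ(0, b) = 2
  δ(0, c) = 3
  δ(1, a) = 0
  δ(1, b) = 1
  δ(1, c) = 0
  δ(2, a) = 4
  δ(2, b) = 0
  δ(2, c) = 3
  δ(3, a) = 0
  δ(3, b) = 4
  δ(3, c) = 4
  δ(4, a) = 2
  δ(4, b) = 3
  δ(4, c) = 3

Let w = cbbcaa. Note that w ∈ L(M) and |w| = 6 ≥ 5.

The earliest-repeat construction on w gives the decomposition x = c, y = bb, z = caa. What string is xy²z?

cbbbbcaa

xy^2z = c·bb·bb·caa = cbbbbcaa.
Reading y = bb takes M from 3 back to 3, so after x·y·y the machine is still in 3, and z then leads to the accepting state 4. Hence cbbbbcaa ∈ L(M).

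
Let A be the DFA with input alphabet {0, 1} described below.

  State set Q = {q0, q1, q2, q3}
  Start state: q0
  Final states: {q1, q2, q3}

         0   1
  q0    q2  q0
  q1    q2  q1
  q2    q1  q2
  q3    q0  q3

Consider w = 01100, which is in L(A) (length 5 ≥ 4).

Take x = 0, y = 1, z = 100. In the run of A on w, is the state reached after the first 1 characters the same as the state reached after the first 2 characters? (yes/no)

yes

State sequence: q0 -0-> q2 -1-> q2

After x (step 1): q2. After xy (step 2): q2.
They match, so y = 1 drives A around a cycle from q2 back to itself; pumping y any number of times keeps A in q2 before reading z, and xyⁱz ∈ L(A) for every i ≥ 0.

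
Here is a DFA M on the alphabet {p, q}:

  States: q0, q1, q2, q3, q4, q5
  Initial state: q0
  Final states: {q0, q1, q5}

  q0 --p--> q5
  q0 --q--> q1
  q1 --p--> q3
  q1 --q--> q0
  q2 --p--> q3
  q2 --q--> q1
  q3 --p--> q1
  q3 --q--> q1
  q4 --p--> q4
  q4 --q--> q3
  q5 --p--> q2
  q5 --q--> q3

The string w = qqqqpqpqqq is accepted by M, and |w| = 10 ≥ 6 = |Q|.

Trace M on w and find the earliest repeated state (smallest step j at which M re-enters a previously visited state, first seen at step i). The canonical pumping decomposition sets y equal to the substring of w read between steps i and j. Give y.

qq

Run of M on w = q q q q p q p q q q:
  step 0: q0  (start)
  step 1: q1  (read q: q0→q1)
  step 2: q0  (read q: q1→q0)   ← first repeat (q0 seen earlier)
  step 3: q1  (read q: q0→q1)
  step 4: q0  (read q: q1→q0)
  step 5: q5  (read p: q0→q5)
  step 6: q3  (read q: q5→q3)
  step 7: q1  (read p: q3→q1)
  step 8: q0  (read q: q1→q0)
  step 9: q1  (read q: q0→q1)
  step 10: q0  (read q: q1→q0)

So i = 0, j = 2, giving x = w[0:0] = ε, y = w[0:2] = qq, z = w[2:10] = qqpqpqqq.
Check: |xy| = 2 ≤ 6 and |y| = 2 ≥ 1. Reading y takes M from q0 back to q0, so every xyⁱz is accepted.
Pumping length from the standard proof: p = 6 (the number of states). The repeated state found above gives |xy| = j ≤ 6 and |y| = j − i ≥ 1.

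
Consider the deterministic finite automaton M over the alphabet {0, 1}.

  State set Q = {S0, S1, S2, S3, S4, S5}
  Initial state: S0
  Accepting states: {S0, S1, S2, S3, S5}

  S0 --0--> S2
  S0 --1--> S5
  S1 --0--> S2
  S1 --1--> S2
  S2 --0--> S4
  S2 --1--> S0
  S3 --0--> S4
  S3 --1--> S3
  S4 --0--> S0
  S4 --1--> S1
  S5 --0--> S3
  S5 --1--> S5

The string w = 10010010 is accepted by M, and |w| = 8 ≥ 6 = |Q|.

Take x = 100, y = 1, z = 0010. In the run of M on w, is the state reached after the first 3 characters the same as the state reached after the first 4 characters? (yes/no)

State sequence: S0 -1-> S5 -0-> S3 -0-> S4 -1-> S1

After x (step 3): S4. After xy (step 4): S1.
They differ (S4 ≠ S1), so y is not a cycle from the state after x; this split is not the one the pumping-lemma construction produces, and pumping y need not keep the string in L(M).

no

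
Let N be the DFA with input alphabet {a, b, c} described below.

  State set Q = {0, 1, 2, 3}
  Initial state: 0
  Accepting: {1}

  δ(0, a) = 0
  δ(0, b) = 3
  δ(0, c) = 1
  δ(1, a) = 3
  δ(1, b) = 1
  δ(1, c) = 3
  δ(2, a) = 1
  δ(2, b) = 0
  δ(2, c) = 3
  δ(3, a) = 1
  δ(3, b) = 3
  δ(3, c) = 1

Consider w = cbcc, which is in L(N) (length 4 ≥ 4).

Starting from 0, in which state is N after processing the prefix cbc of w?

3

Run of N on the first 3 characters of w = c b c:
  step 0: 0  (start)
  step 1: 1  (read c: 0→1)
  step 2: 1  (read b: 1→1)
  step 3: 3  (read c: 1→3)

After reading 3 characters, N is in state 3.
(This kind of state-tracing is the core of the pumping-lemma construction: with 4 states, pigeonhole forces a repeat within the first 4 steps.)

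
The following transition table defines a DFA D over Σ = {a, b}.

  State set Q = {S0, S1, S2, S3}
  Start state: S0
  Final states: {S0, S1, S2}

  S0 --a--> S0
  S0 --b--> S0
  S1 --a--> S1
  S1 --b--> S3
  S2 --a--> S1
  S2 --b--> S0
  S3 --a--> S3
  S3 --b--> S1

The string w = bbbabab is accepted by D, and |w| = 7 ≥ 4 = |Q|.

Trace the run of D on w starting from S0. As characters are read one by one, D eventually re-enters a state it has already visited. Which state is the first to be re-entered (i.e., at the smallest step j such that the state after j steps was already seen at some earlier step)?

State sequence: S0 -b-> S0 -b-> S0 -b-> S0 -a-> S0 -b-> S0 -a-> S0 -b-> S0
First repeat at step 1: S0 was already visited.

The earliest repeat is at step j = 1: D is in S0, which it already visited at step i = 0.

S0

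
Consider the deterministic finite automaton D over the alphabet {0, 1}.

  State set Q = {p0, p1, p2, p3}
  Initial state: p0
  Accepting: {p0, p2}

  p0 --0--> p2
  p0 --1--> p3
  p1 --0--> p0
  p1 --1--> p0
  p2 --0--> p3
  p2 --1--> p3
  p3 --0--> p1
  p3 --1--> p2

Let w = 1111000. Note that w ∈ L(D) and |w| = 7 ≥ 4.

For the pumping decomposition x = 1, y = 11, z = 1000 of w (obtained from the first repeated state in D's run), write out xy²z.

111111000

xy^2z = 1·11·11·1000 = 111111000.
Reading y = 11 takes D from p3 back to p3, so after x·y·y the machine is still in p3, and z then leads to the accepting state p0. Hence 111111000 ∈ L(D).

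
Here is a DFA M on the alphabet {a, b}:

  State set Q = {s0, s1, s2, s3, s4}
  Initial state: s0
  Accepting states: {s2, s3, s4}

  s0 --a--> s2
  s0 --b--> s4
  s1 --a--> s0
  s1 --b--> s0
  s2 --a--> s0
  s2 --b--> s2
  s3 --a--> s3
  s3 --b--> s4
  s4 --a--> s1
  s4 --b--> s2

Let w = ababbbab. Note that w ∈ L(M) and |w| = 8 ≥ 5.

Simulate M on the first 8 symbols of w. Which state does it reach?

State sequence: s0 -a-> s2 -b-> s2 -a-> s0 -b-> s4 -b-> s2 -b-> s2 -a-> s0 -b-> s4

After reading 8 characters, M is in state s4.

s4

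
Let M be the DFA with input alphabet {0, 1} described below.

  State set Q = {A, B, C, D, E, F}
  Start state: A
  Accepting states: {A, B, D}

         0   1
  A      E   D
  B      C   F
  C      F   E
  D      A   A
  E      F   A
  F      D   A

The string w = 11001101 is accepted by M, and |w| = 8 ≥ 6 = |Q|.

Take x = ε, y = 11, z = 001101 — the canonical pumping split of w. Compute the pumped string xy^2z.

xy^2z = ε·11·11·001101 = 1111001101.
Reading y = 11 takes M from A back to A, so after x·y·y the machine is still in A, and z then leads to the accepting state D. Hence 1111001101 ∈ L(M).

1111001101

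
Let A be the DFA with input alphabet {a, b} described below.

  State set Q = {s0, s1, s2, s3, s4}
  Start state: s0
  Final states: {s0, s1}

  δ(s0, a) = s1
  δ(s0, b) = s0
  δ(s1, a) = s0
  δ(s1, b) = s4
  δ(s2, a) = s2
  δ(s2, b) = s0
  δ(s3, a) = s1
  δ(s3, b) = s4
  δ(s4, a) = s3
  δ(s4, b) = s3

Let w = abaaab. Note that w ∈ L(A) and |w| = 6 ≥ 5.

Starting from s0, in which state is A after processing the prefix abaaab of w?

State sequence: s0 -a-> s1 -b-> s4 -a-> s3 -a-> s1 -a-> s0 -b-> s0

After reading 6 characters, A is in state s0.

s0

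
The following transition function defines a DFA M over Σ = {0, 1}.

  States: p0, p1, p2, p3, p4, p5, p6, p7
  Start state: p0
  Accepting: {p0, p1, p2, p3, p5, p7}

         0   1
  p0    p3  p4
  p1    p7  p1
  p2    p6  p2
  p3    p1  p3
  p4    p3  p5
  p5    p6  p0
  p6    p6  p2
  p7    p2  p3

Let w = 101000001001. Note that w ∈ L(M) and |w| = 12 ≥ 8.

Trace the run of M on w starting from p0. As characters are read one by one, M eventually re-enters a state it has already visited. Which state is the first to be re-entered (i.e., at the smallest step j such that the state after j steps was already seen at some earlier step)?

State sequence: p0 -1-> p4 -0-> p3 -1-> p3 -0-> p1 -0-> p7 -0-> p2 -0-> p6 -0-> p6 -1-> p2 -0-> p6 -0-> p6 -1-> p2
First repeat at step 3: p3 was already visited.

The earliest repeat is at step j = 3: M is in p3, which it already visited at step i = 2.

p3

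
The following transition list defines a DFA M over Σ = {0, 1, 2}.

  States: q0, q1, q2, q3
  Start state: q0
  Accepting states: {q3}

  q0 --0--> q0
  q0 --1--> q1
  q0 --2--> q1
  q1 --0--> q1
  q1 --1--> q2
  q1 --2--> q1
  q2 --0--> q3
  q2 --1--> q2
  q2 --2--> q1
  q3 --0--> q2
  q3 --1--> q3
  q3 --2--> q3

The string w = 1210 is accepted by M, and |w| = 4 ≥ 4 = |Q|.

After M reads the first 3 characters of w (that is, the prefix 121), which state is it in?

Run of M on the first 3 characters of w = 1 2 1:
  step 0: q0  (start)
  step 1: q1  (read 1: q0→q1)
  step 2: q1  (read 2: q1→q1)
  step 3: q2  (read 1: q1→q2)

After reading 3 characters, M is in state q2.

q2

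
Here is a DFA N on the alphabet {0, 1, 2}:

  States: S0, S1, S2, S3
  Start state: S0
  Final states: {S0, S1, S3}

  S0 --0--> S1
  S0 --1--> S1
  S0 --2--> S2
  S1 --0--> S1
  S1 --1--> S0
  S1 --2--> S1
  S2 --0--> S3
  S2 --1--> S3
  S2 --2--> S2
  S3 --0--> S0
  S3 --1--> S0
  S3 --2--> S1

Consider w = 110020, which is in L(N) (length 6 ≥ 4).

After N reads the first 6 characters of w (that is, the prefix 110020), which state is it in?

S1

State sequence: S0 -1-> S1 -1-> S0 -0-> S1 -0-> S1 -2-> S1 -0-> S1

After reading 6 characters, N is in state S1.
(This kind of state-tracing is the core of the pumping-lemma construction: with 4 states, pigeonhole forces a repeat within the first 4 steps.)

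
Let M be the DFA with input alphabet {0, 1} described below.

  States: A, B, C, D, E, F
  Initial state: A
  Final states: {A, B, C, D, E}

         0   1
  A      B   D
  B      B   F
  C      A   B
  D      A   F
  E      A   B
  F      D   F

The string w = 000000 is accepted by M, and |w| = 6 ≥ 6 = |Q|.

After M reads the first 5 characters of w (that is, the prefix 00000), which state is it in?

Run of M on the first 5 characters of w = 0 0 0 0 0:
  step 0: A  (start)
  step 1: B  (read 0: A→B)
  step 2: B  (read 0: B→B)
  step 3: B  (read 0: B→B)
  step 4: B  (read 0: B→B)
  step 5: B  (read 0: B→B)

After reading 5 characters, M is in state B.
(This kind of state-tracing is the core of the pumping-lemma construction: with 6 states, pigeonhole forces a repeat within the first 6 steps.)

B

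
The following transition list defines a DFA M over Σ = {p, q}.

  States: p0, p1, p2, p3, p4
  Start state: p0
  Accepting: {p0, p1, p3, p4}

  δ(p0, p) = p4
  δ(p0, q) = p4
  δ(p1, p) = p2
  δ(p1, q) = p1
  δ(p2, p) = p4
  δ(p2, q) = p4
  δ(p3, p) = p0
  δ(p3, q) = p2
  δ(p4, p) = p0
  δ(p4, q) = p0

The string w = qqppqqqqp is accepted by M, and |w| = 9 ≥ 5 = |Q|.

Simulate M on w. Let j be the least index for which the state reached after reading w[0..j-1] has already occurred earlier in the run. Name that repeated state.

Run of M on w = q q p p q q q q p:
  step 0: p0  (start)
  step 1: p4  (read q: p0→p4)
  step 2: p0  (read q: p4→p0)   ← first repeat (p0 seen earlier)
  step 3: p4  (read p: p0→p4)
  step 4: p0  (read p: p4→p0)
  step 5: p4  (read q: p0→p4)
  step 6: p0  (read q: p4→p0)
  step 7: p4  (read q: p0→p4)
  step 8: p0  (read q: p4→p0)
  step 9: p4  (read p: p0→p4)

The earliest repeat is at step j = 2: M is in p0, which it already visited at step i = 0.

p0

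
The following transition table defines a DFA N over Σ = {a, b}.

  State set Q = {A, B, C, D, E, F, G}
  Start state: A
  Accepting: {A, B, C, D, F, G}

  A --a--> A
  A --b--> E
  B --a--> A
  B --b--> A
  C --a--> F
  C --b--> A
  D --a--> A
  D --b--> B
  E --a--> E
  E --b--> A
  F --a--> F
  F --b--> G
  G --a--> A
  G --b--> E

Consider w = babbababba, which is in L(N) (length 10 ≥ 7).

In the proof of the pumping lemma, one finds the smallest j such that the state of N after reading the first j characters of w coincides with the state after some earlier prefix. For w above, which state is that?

E

State sequence: A -b-> E -a-> E -b-> A -b-> E -a-> E -b-> A -a-> A -b-> E -b-> A -a-> A
First repeat at step 2: E was already visited.

The earliest repeat is at step j = 2: N is in E, which it already visited at step i = 1.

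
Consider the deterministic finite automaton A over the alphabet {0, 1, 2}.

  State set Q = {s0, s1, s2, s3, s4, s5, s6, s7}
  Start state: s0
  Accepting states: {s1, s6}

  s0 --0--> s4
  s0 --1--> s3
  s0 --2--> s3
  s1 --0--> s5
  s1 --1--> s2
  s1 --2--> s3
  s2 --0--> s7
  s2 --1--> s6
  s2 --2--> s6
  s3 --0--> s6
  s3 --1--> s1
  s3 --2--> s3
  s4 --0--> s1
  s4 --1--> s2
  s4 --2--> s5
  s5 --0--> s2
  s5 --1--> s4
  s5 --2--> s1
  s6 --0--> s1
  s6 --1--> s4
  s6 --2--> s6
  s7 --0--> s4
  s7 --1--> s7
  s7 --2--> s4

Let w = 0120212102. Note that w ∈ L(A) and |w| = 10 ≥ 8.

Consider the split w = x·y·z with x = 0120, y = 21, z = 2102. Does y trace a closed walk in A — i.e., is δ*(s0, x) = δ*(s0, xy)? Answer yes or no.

Run of A on the first 6 characters of w = 0 1 2 0 2 1:
  step 0: s0  (start)
  step 1: s4  (read 0: s0→s4)
  step 2: s2  (read 1: s4→s2)
  step 3: s6  (read 2: s2→s6)
  step 4: s1  (read 0: s6→s1)
  step 5: s3  (read 2: s1→s3)
  step 6: s1  (read 1: s3→s1)

After x (step 4): s1. After xy (step 6): s1.
They match, so y = 21 drives A around a cycle from s1 back to itself; pumping y any number of times keeps A in s1 before reading z, and xyⁱz ∈ L(A) for every i ≥ 0.

yes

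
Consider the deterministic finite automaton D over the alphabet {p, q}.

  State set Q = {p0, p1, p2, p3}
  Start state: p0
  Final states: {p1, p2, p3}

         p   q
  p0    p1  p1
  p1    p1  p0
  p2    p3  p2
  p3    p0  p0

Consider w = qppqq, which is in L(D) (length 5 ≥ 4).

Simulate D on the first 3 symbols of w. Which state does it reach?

p1

State sequence: p0 -q-> p1 -p-> p1 -p-> p1

After reading 3 characters, D is in state p1.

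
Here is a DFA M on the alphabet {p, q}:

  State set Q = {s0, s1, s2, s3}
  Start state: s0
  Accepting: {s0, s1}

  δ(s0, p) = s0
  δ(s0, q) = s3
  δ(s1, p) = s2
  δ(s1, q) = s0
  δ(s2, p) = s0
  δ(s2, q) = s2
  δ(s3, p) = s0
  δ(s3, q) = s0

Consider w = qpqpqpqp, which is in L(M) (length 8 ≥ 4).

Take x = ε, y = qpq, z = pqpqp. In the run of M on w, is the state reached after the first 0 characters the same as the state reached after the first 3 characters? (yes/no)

no

Run of M on the first 3 characters of w = q p q:
  step 0: s0  (start)
  step 1: s3  (read q: s0→s3)
  step 2: s0  (read p: s3→s0)
  step 3: s3  (read q: s0→s3)

After x (step 0): s0. After xy (step 3): s3.
They differ (s0 ≠ s3), so y is not a cycle from the state after x; this split is not the one the pumping-lemma construction produces, and pumping y need not keep the string in L(M).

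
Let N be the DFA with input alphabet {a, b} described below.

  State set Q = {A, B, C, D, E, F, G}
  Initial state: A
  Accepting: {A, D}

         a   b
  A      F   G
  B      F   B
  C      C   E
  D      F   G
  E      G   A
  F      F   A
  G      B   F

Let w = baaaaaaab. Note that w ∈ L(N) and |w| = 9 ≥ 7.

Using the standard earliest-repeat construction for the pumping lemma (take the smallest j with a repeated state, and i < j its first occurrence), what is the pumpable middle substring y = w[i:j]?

Run of N on w = b a a a a a a a b:
  step 0: A  (start)
  step 1: G  (read b: A→G)
  step 2: B  (read a: G→B)
  step 3: F  (read a: B→F)
  step 4: F  (read a: F→F)   ← first repeat (F seen earlier)
  step 5: F  (read a: F→F)
  step 6: F  (read a: F→F)
  step 7: F  (read a: F→F)
  step 8: F  (read a: F→F)
  step 9: A  (read b: F→A)

So i = 3, j = 4, giving x = w[0:3] = baa, y = w[3:4] = a, z = w[4:9] = aaaab.
Check: |xy| = 4 ≤ 7 and |y| = 1 ≥ 1. Reading y takes N from F back to F, so every xyⁱz is accepted.
With |Q| = 7, pigeonhole forces a state repeat no later than step 7; the substring read between the first and second visits to that state can be pumped.

a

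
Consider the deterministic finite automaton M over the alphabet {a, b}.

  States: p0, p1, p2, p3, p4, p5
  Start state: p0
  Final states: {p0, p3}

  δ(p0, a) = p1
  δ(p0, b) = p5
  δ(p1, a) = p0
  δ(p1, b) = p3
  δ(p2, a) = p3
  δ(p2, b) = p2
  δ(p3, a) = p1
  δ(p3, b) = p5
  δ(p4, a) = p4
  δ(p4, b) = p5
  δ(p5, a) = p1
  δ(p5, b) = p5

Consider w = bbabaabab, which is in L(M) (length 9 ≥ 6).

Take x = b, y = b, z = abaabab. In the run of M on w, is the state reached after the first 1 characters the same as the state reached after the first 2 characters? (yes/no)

yes

State sequence: p0 -b-> p5 -b-> p5

After x (step 1): p5. After xy (step 2): p5.
They match, so y = b drives M around a cycle from p5 back to itself; pumping y any number of times keeps M in p5 before reading z, and xyⁱz ∈ L(M) for every i ≥ 0.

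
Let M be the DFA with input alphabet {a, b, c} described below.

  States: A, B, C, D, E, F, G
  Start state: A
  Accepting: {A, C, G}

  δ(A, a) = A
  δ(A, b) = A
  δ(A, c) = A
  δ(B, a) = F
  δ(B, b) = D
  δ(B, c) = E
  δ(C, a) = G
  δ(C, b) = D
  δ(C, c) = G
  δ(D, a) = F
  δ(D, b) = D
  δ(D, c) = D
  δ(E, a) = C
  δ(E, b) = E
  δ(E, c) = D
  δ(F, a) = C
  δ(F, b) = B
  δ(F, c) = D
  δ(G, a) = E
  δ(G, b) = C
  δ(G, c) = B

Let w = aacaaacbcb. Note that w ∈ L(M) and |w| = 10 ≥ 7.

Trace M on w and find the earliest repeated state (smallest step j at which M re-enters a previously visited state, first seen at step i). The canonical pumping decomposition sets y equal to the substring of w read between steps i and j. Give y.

a

State sequence: A -a-> A -a-> A -c-> A -a-> A -a-> A -a-> A -c-> A -b-> A -c-> A -b-> A
First repeat at step 1: A was already visited.

So i = 0, j = 1, giving x = w[0:0] = ε, y = w[0:1] = a, z = w[1:10] = acaaacbcb.
Check: |xy| = 1 ≤ 7 and |y| = 1 ≥ 1. Reading y takes M from A back to A, so every xyⁱz is accepted.
With |Q| = 7, pigeonhole forces a state repeat no later than step 7; the substring read between the first and second visits to that state can be pumped.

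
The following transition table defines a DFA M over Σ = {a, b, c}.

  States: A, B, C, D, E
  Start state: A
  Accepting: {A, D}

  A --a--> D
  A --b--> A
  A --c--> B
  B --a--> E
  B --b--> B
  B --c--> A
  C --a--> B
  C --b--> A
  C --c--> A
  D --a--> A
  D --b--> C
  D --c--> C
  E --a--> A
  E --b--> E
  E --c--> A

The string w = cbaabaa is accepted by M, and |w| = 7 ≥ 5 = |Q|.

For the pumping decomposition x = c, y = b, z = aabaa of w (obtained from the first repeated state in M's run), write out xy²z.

cbbaabaa

xy^2z = c·b·b·aabaa = cbbaabaa.
Reading y = b takes M from B back to B, so after x·y·y the machine is still in B, and z then leads to the accepting state A. Hence cbbaabaa ∈ L(M).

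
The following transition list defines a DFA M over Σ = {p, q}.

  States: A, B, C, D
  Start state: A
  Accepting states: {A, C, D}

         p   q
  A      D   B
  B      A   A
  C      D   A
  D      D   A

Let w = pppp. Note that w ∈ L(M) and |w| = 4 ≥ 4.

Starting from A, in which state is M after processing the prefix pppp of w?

State sequence: A -p-> D -p-> D -p-> D -p-> D

After reading 4 characters, M is in state D.

D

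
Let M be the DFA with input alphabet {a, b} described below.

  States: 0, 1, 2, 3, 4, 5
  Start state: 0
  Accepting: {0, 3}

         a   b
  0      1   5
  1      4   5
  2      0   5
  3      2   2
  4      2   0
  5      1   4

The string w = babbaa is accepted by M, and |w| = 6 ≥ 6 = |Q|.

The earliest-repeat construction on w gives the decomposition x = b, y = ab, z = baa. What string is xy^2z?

bababbaa

xy^2z = b·ab·ab·baa = bababbaa.
Reading y = ab takes M from 5 back to 5, so after x·y·y the machine is still in 5, and z then leads to the accepting state 0. Hence bababbaa ∈ L(M).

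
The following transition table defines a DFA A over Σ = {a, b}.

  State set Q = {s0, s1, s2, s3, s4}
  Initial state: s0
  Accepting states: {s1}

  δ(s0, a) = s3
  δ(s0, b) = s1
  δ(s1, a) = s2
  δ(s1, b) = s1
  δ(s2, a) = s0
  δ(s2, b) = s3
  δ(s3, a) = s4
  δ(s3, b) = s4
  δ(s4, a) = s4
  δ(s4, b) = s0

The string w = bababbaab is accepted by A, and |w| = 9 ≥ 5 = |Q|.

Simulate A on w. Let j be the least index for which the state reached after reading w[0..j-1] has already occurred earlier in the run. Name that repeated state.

Run of A on w = b a b a b b a a b:
  step 0: s0  (start)
  step 1: s1  (read b: s0→s1)
  step 2: s2  (read a: s1→s2)
  step 3: s3  (read b: s2→s3)
  step 4: s4  (read a: s3→s4)
  step 5: s0  (read b: s4→s0)   ← first repeat (s0 seen earlier)
  step 6: s1  (read b: s0→s1)
  step 7: s2  (read a: s1→s2)
  step 8: s0  (read a: s2→s0)
  step 9: s1  (read b: s0→s1)

The earliest repeat is at step j = 5: A is in s0, which it already visited at step i = 0.
Pumping length from the standard proof: p = 5 (the number of states). The repeated state found above gives |xy| = j ≤ 5 and |y| = j − i ≥ 1.

s0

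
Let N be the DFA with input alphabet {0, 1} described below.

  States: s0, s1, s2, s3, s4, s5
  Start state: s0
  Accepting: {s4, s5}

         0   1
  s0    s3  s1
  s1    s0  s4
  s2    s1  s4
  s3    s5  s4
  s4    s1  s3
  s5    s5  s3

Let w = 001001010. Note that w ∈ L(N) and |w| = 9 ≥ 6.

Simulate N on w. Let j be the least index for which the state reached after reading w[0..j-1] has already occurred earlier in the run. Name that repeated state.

Run of N on w = 0 0 1 0 0 1 0 1 0:
  step 0: s0  (start)
  step 1: s3  (read 0: s0→s3)
  step 2: s5  (read 0: s3→s5)
  step 3: s3  (read 1: s5→s3)   ← first repeat (s3 seen earlier)
  step 4: s5  (read 0: s3→s5)
  step 5: s5  (read 0: s5→s5)
  step 6: s3  (read 1: s5→s3)
  step 7: s5  (read 0: s3→s5)
  step 8: s3  (read 1: s5→s3)
  step 9: s5  (read 0: s3→s5)

The earliest repeat is at step j = 3: N is in s3, which it already visited at step i = 1.

s3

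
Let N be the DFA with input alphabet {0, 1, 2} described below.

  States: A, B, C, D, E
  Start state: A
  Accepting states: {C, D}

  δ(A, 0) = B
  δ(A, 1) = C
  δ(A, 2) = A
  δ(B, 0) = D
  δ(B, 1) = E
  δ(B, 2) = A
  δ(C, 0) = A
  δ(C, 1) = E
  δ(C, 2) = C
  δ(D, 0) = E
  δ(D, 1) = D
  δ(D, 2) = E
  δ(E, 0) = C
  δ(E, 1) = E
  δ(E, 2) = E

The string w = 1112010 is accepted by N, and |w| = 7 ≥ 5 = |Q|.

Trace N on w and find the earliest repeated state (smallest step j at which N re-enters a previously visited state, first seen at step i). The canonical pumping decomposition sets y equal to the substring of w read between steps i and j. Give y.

1

Run of N on w = 1 1 1 2 0 1 0:
  step 0: A  (start)
  step 1: C  (read 1: A→C)
  step 2: E  (read 1: C→E)
  step 3: E  (read 1: E→E)   ← first repeat (E seen earlier)
  step 4: E  (read 2: E→E)
  step 5: C  (read 0: E→C)
  step 6: E  (read 1: C→E)
  step 7: C  (read 0: E→C)

So i = 2, j = 3, giving x = w[0:2] = 11, y = w[2:3] = 1, z = w[3:7] = 2010.
Check: |xy| = 3 ≤ 5 and |y| = 1 ≥ 1. Reading y takes N from E back to E, so every xyⁱz is accepted.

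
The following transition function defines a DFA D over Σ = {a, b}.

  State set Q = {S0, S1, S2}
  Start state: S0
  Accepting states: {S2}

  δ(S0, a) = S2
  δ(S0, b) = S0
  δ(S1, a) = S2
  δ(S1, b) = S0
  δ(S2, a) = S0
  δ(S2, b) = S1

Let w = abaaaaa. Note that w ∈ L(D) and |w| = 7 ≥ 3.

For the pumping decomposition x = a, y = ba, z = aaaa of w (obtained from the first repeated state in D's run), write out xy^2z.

ababaaaaa

xy^2z = a·ba·ba·aaaa = ababaaaaa.
Reading y = ba takes D from S2 back to S2, so after x·y·y the machine is still in S2, and z then leads to the accepting state S2. Hence ababaaaaa ∈ L(D).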